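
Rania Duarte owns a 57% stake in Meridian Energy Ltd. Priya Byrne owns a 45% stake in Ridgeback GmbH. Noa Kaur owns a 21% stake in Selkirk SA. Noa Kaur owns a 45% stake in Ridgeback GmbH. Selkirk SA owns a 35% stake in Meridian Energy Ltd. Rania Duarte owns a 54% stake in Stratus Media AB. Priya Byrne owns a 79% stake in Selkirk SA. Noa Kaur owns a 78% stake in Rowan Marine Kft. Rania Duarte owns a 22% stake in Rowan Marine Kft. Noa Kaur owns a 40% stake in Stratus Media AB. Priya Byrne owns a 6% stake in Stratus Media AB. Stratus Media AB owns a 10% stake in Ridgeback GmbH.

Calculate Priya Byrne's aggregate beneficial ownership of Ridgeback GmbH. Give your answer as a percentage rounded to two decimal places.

Priya reaches Ridgeback along 2 paths.
Via Stratus: 6% × 10% = 0.6%.
Direct stake: 45% = 45%.
Total: 0.6% + 45% = 45.6%.
Rounded: 45.60%.

45.60%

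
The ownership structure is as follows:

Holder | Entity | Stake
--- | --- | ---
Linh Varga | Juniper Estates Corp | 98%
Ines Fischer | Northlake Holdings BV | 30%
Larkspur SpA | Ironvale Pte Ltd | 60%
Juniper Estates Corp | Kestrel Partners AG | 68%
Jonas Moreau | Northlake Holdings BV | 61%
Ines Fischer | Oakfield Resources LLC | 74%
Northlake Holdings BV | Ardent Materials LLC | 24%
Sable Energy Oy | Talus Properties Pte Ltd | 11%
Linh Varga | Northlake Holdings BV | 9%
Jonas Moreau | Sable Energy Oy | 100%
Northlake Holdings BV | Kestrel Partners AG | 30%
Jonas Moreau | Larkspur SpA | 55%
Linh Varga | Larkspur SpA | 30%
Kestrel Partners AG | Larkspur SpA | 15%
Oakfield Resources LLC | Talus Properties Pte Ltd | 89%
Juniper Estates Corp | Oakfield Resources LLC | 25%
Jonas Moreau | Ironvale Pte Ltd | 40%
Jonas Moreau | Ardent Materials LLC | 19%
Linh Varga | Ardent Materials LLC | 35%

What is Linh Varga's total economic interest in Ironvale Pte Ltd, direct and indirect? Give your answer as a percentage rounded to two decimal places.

Linh reaches Ironvale along 3 paths.
Via Northlake → Kestrel → Larkspur: 9% × 30% × 15% × 60% = 0.243%.
Via Juniper → Kestrel → Larkspur: 98% × 68% × 15% × 60% = 5.9976%.
Via Larkspur: 30% × 60% = 18%.
Total: 0.243% + 5.9976% + 18% = 24.2406%.
Rounded: 24.24%.

24.24%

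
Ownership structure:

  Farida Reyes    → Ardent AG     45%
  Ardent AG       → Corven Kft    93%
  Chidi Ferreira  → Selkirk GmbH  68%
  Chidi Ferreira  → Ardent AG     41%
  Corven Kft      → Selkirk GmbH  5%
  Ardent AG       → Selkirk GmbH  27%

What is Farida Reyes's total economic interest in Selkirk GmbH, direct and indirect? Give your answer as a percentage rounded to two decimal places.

Farida reaches Selkirk along 2 paths.
Via Ardent: 45% × 27% = 12.15%.
Via Ardent → Corven: 45% × 93% × 5% = 2.0925%.
Total: 12.15% + 2.0925% = 14.2425%.
Rounded: 14.24%.

14.24%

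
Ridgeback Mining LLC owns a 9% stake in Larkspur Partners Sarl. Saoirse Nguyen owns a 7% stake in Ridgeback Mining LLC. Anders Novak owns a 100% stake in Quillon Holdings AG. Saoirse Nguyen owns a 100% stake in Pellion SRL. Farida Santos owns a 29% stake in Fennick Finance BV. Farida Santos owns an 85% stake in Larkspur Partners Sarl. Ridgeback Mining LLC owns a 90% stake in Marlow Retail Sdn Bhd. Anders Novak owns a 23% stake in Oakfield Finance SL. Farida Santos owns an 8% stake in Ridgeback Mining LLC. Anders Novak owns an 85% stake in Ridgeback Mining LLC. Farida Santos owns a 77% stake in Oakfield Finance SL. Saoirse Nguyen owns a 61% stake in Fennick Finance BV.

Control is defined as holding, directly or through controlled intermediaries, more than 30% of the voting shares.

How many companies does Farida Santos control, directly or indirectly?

2

Farida holds 85% of Larkspur, so Farida controls Larkspur.
Farida holds 77% of Oakfield, so Farida controls Oakfield.
No other company's threshold is met.
Farida controls 2 companies.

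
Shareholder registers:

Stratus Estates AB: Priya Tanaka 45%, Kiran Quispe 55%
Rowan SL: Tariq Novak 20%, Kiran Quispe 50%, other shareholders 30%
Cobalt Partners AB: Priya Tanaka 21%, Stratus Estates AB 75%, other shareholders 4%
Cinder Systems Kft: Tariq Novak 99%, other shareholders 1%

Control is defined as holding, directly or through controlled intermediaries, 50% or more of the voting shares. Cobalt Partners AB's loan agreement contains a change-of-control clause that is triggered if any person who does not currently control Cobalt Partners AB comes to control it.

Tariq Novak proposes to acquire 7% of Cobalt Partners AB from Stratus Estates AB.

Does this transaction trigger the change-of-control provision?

No

The purchase adds only to Tariq's holdings (Stratus's stake shrinks), so Tariq is the only person who could newly come to control Cobalt.
Tariq holds 99% of Cinder, so Tariq controls Cinder.
Neither Tariq nor any entity Tariq controls holds any voting interest in Cobalt.
So before the transaction, Tariq does not control Cobalt.
After the purchase, Tariq holds 7% of Cobalt directly, and Stratus's stake falls to 68%.
After the transaction, Tariq's side holds 7% of Cobalt, not ≥ 50%, so Tariq still does not control Cobalt.
No new person acquires control, so the clause is not triggered.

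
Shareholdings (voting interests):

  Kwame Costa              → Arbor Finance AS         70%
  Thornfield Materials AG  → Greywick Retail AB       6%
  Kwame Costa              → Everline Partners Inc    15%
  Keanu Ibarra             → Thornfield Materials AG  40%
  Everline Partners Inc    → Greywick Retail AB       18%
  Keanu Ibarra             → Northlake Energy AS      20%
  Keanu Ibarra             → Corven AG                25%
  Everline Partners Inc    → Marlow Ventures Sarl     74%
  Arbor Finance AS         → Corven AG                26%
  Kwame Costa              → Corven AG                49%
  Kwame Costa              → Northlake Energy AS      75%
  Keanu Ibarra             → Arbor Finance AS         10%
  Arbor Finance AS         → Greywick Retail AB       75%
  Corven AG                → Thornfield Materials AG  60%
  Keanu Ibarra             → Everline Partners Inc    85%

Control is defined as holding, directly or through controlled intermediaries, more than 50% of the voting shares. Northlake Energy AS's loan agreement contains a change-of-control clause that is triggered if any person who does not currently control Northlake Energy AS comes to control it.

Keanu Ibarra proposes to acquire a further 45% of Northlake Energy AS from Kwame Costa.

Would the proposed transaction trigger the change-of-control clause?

Yes

The purchase adds only to Keanu's holdings (Kwame's stake shrinks), so Keanu is the only person who could newly come to control Northlake.
Keanu holds 85% of Everline, so Keanu controls Everline.
Everline holds 74% of Marlow, so Keanu controls Marlow.
In Northlake, Keanu's side holds only 20%, not > 50%.
So before the transaction, Keanu does not control Northlake.
After the purchase, Keanu's direct stake in Northlake rises to 20% + 45% = 65%, and Kwame's stake falls to 30%.
Keanu holds 65% of Northlake, so Keanu controls Northlake.
Keanu did not control Northlake before and does after, so the clause is triggered.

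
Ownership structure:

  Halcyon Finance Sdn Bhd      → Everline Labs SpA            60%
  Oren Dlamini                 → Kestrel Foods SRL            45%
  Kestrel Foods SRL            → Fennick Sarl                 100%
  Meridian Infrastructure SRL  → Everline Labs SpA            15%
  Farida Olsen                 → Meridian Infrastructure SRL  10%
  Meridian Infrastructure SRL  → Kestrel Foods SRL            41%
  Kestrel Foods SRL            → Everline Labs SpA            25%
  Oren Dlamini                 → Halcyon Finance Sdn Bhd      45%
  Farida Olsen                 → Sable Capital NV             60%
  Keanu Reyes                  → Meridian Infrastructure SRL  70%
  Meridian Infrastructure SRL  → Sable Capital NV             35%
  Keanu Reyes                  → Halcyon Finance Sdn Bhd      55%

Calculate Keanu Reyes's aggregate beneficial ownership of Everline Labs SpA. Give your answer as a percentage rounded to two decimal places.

Keanu reaches Everline along 3 paths.
Via Meridian → Kestrel: 70% × 41% × 25% = 7.175%.
Via Halcyon: 55% × 60% = 33%.
Via Meridian: 70% × 15% = 10.5%.
Total: 7.175% + 33% + 10.5% = 50.675%.
Rounded: 50.68%.

50.68%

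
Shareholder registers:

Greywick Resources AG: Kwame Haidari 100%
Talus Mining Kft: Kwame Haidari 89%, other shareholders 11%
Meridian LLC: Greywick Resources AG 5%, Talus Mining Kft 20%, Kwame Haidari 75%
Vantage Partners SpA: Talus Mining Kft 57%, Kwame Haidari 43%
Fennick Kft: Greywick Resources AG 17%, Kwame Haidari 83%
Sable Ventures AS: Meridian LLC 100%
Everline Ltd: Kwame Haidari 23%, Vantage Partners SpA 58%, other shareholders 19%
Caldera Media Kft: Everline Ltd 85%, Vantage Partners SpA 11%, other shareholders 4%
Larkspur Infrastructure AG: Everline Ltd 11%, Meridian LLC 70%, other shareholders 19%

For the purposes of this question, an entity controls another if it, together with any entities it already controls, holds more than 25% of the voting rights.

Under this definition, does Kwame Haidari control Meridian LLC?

Yes

Kwame holds 89% of Talus, so Kwame controls Talus.
Kwame holds 100% of Greywick, so Kwame controls Greywick.
Greywick and Talus and Kwame together hold 5% + 20% + 75% = 100% of Meridian, so Kwame controls Meridian.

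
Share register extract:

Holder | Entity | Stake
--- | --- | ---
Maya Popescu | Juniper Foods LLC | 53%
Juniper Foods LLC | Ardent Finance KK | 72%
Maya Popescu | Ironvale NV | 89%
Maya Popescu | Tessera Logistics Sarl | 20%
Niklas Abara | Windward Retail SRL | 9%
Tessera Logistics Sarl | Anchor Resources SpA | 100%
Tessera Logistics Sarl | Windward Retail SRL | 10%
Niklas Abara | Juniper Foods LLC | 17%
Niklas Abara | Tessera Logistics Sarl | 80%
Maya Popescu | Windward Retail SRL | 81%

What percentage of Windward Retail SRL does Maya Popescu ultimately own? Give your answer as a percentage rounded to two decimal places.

83.00%

Maya reaches Windward along 2 paths.
Direct stake: 81% = 81%.
Via Tessera: 20% × 10% = 2%.
Total: 81% + 2% = 83%.
Rounded: 83.00%.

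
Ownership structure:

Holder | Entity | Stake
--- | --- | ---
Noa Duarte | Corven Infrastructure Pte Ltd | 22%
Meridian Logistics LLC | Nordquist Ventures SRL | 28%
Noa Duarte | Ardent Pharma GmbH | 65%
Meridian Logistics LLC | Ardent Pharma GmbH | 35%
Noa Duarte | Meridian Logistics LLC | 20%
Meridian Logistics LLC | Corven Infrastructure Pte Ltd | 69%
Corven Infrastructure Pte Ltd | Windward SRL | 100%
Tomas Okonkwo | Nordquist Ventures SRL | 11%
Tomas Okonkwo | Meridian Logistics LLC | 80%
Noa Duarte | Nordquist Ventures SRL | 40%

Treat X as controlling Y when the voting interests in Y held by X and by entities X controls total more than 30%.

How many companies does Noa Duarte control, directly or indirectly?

2

Noa holds 40% of Nordquist, so Noa controls Nordquist.
Noa holds 65% of Ardent, so Noa controls Ardent.
No other company's threshold is met.
Noa controls 2 companies.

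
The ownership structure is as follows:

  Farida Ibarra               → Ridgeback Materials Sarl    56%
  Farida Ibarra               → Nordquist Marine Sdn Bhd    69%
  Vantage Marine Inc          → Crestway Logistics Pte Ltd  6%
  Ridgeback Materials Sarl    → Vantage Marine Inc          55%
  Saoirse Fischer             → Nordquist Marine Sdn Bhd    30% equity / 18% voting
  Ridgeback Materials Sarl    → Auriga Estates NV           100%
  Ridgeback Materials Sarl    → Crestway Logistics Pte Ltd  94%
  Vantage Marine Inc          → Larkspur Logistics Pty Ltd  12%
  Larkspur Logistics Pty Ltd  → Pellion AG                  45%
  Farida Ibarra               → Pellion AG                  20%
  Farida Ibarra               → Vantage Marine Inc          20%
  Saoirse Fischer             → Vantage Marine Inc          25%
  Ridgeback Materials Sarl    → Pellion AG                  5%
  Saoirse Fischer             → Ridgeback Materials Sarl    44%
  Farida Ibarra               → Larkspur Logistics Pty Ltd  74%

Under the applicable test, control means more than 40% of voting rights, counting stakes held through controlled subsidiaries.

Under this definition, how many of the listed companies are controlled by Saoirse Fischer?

Saoirse holds 44% of Ridgeback, so Saoirse controls Ridgeback.
Ridgeback and Saoirse together hold 55% + 25% = 80% of Vantage, so Saoirse controls Vantage.
Ridgeback holds 100% of Auriga, so Saoirse controls Auriga.
Ridgeback and Vantage together hold 94% + 6% = 100% of Crestway, so Saoirse controls Crestway.
No other company's threshold is met.
Saoirse controls 4 companies.

4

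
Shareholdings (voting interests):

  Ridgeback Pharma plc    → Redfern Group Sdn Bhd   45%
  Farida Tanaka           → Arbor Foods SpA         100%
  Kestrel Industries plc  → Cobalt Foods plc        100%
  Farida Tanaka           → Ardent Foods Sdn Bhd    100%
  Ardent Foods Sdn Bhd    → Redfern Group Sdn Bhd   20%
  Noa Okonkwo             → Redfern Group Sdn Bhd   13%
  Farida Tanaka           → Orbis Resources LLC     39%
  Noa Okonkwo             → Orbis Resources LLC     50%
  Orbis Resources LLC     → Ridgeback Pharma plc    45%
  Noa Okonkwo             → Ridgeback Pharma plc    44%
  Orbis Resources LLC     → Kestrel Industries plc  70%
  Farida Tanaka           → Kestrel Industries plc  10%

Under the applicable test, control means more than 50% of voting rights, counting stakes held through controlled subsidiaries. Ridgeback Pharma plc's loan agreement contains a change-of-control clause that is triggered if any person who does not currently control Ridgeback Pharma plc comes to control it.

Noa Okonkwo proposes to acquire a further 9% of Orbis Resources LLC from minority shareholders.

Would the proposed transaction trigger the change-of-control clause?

Yes

The purchase changes only Noa's holdings, so Noa is the only person who could newly come to control Ridgeback.
Noa's largest direct stake is 50% in Orbis, which does not meet the threshold, so Noa controls no company.
In Ridgeback, Noa's side holds only 44%, not > 50%.
So before the transaction, Noa does not control Ridgeback.
After the purchase, Noa's direct stake in Orbis rises to 50% + 9% = 59%.
Noa holds 59% of Orbis, so Noa controls Orbis.
Orbis and Noa together hold 45% + 44% = 89% of Ridgeback, so Noa controls Ridgeback.
Noa did not control Ridgeback before and does after, so the clause is triggered.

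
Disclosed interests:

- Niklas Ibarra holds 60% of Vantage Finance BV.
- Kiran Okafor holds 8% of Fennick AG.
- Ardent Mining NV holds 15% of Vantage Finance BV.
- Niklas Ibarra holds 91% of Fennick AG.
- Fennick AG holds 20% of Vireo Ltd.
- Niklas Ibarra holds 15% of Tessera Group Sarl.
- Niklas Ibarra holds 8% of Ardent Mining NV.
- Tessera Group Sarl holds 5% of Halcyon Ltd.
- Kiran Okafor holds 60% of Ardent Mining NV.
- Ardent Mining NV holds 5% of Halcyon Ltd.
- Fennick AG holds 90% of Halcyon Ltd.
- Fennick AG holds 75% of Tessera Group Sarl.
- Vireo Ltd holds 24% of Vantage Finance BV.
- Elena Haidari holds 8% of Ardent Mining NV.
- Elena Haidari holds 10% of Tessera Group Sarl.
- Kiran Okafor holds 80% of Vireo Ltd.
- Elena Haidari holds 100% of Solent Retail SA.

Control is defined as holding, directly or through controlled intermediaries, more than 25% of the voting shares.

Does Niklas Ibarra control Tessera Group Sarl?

Niklas holds 91% of Fennick, so Niklas controls Fennick.
Fennick and Niklas together hold 75% + 15% = 90% of Tessera, so Niklas controls Tessera.

Yes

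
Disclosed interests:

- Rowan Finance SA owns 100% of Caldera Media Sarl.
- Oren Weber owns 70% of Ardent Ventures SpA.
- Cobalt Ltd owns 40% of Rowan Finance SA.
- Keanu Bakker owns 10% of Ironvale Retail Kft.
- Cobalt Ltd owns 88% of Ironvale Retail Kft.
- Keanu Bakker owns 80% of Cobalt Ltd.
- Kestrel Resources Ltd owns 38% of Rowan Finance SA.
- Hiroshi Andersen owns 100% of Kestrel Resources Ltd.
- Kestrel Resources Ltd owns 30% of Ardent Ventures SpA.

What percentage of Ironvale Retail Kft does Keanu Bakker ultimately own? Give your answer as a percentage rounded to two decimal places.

80.40%

Keanu reaches Ironvale along 2 paths.
Via Cobalt: 80% × 88% = 70.4%.
Direct stake: 10% = 10%.
Total: 70.4% + 10% = 80.4%.
Rounded: 80.40%.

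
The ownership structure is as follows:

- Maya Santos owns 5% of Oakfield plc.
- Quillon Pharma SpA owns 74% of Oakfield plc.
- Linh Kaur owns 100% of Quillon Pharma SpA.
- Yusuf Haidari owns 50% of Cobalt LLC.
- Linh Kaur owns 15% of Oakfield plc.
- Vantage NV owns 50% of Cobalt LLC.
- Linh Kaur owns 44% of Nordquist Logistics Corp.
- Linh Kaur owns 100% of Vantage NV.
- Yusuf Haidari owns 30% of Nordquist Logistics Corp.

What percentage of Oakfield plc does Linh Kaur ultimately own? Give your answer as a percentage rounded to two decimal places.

89.00%

Linh reaches Oakfield along 2 paths.
Via Quillon: 100% × 74% = 74%.
Direct stake: 15% = 15%.
Total: 74% + 15% = 89%.
Rounded: 89.00%.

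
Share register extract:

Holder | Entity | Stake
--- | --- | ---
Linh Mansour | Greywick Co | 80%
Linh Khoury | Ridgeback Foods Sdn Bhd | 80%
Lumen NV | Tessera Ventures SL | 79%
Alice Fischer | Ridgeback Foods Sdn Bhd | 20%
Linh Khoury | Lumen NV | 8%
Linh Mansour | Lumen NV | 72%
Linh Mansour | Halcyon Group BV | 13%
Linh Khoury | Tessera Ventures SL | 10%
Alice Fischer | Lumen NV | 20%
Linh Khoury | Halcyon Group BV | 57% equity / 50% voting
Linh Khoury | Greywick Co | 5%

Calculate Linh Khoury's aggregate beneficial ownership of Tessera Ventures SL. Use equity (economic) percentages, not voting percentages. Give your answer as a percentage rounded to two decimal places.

16.32%

Linh Khoury reaches Tessera along 2 paths.
Direct stake: 10% = 10%.
Via Lumen: 8% × 79% = 6.32%.
Total: 10% + 6.32% = 16.32%.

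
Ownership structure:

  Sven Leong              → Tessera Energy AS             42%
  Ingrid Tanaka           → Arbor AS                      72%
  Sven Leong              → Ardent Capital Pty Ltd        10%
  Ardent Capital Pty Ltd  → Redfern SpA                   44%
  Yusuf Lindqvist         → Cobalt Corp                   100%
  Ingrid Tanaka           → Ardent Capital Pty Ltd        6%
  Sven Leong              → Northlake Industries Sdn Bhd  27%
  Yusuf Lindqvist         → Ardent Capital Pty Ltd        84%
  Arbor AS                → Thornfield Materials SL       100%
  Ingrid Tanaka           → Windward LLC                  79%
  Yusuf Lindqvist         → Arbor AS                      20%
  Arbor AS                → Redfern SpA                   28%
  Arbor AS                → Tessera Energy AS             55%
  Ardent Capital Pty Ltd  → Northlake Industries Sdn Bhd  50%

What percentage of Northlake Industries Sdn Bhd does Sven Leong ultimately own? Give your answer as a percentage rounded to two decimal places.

Sven reaches Northlake along 2 paths.
Direct stake: 27% = 27%.
Via Ardent: 10% × 50% = 5%.
Total: 27% + 5% = 32%.
Rounded: 32.00%.

32.00%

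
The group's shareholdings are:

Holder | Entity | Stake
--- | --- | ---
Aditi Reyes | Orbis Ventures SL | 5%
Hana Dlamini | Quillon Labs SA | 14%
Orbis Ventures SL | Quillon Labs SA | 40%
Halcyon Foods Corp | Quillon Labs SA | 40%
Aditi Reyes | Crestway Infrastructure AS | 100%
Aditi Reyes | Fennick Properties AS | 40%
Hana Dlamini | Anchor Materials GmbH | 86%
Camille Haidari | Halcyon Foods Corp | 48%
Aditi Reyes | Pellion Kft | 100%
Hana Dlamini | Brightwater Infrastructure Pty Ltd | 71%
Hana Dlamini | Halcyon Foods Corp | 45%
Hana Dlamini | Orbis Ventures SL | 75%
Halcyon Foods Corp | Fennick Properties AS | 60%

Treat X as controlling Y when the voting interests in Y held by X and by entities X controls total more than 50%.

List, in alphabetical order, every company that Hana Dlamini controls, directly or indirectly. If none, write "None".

Hana holds 75% of Orbis, so Hana controls Orbis.
Orbis and Hana together hold 40% + 14% = 54% of Quillon, so Hana controls Quillon.
Hana holds 71% of Brightwater, so Hana controls Brightwater.
Hana holds 86% of Anchor, so Hana controls Anchor.
No other company's threshold is met.

Anchor Materials GmbH, Brightwater Infrastructure Pty Ltd, Orbis Ventures SL, Quillon Labs SA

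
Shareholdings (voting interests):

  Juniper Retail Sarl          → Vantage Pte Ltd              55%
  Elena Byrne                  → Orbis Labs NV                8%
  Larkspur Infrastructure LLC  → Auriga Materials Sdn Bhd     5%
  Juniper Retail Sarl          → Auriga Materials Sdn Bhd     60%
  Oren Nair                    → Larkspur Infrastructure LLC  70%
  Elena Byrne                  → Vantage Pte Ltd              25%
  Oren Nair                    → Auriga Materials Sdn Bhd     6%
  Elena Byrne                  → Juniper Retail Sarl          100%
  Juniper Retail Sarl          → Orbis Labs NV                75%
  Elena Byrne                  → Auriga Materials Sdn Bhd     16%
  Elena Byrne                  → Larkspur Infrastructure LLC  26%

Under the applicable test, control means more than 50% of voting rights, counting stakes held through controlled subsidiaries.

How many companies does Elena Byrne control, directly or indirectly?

4

Elena holds 100% of Juniper, so Elena controls Juniper.
Elena and Juniper together hold 8% + 75% = 83% of Orbis, so Elena controls Orbis.
Juniper and Elena together hold 60% + 16% = 76% of Auriga, so Elena controls Auriga.
Elena and Juniper together hold 25% + 55% = 80% of Vantage, so Elena controls Vantage.
No other company's threshold is met.
Elena controls 4 companies.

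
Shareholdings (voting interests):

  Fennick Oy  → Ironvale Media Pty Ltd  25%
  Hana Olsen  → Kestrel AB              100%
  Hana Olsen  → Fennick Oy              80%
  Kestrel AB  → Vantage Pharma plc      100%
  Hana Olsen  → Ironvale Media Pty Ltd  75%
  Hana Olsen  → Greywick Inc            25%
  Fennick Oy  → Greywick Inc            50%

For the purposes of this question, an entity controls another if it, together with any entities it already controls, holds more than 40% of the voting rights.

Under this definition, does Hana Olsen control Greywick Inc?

Hana holds 80% of Fennick, so Hana controls Fennick.
Hana and Fennick together hold 25% + 50% = 75% of Greywick, so Hana controls Greywick.

Yes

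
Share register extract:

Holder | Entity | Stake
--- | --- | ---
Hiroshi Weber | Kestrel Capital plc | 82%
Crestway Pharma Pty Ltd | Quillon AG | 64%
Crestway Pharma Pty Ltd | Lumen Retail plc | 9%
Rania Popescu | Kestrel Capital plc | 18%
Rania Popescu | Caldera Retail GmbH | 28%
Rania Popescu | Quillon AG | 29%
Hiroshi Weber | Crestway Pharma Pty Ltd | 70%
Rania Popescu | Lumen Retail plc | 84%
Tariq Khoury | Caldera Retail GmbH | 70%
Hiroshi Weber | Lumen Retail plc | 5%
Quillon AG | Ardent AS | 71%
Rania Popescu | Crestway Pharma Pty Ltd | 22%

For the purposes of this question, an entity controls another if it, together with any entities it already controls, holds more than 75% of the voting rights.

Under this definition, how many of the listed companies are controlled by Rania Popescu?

1

Rania holds 84% of Lumen, so Rania controls Lumen.
No other company's threshold is met.
Rania controls 1 company.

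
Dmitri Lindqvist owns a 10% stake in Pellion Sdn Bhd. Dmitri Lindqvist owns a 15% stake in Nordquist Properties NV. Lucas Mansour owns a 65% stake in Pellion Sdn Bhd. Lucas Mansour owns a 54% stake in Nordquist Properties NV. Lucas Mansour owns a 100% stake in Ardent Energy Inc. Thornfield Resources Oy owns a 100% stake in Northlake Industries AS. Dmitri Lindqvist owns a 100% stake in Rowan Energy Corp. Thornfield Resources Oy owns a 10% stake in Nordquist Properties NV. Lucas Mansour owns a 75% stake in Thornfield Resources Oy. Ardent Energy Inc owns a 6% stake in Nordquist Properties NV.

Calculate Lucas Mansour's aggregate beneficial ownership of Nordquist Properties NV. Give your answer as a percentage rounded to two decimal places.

Lucas reaches Nordquist along 3 paths.
Direct stake: 54% = 54%.
Via Thornfield: 75% × 10% = 7.5%.
Via Ardent: 100% × 6% = 6%.
Total: 54% + 7.5% + 6% = 67.5%.
Rounded: 67.50%.

67.50%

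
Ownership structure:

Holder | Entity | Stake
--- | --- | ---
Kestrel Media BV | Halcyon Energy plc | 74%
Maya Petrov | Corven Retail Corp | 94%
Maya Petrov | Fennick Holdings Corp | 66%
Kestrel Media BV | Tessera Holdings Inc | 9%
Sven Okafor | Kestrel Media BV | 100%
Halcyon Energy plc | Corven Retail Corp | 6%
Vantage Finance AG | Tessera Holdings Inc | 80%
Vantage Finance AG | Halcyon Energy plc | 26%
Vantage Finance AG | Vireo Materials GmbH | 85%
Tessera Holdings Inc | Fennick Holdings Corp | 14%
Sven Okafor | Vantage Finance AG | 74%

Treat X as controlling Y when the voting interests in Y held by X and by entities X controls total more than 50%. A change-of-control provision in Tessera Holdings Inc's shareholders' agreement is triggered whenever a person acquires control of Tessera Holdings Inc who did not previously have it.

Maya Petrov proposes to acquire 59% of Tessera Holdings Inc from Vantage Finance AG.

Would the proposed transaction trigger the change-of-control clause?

The purchase adds only to Maya's holdings (Vantage's stake shrinks), so Maya is the only person who could newly come to control Tessera.
Maya holds 66% of Fennick, so Maya controls Fennick.
Maya holds 94% of Corven, so Maya controls Corven.
Neither Maya nor any entity Maya controls holds any voting interest in Tessera.
So before the transaction, Maya does not control Tessera.
After the purchase, Maya holds 59% of Tessera directly, and Vantage's stake falls to 21%.
Maya holds 59% of Tessera, so Maya controls Tessera.
Maya did not control Tessera before and does after, so the clause is triggered.

Yes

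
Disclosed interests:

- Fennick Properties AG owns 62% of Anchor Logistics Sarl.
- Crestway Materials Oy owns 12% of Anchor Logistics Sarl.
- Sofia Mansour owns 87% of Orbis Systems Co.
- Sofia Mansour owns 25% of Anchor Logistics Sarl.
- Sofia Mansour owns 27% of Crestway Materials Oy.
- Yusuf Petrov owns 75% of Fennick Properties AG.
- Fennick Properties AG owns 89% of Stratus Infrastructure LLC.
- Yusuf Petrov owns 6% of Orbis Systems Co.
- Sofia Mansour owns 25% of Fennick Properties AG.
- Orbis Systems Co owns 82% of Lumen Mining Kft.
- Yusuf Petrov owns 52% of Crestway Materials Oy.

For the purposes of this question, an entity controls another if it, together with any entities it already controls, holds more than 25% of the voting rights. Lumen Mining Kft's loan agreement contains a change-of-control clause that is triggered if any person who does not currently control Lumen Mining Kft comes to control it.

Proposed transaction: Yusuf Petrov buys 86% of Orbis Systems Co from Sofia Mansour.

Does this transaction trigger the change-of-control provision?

Yes

The purchase adds only to Yusuf's holdings (Sofia's stake shrinks), so Yusuf is the only person who could newly come to control Lumen.
Yusuf holds 52% of Crestway, so Yusuf controls Crestway.
Yusuf holds 75% of Fennick, so Yusuf controls Fennick.
Crestway and Fennick together hold 12% + 62% = 74% of Anchor, so Yusuf controls Anchor.
Fennick holds 89% of Stratus, so Yusuf controls Stratus.
Neither Yusuf nor any entity Yusuf controls holds any voting interest in Lumen.
So before the transaction, Yusuf does not control Lumen.
After the purchase, Yusuf's direct stake in Orbis rises to 6% + 86% = 92%, and Sofia's stake falls to 1%.
Yusuf holds 92% of Orbis, so Yusuf controls Orbis.
Orbis holds 82% of Lumen, so Yusuf controls Lumen.
Yusuf did not control Lumen before and does after, so the clause is triggered.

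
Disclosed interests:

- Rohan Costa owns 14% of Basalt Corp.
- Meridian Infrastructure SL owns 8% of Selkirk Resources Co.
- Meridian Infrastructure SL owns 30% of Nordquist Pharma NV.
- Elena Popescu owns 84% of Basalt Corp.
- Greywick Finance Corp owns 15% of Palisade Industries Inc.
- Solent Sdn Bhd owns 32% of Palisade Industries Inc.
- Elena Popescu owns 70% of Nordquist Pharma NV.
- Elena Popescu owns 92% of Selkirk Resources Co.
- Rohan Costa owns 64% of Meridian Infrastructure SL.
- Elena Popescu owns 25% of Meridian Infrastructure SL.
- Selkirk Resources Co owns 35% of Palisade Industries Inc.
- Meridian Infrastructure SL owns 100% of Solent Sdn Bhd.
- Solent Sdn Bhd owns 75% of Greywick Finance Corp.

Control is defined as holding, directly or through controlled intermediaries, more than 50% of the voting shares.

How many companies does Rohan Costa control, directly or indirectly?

Rohan holds 64% of Meridian, so Rohan controls Meridian.
Meridian holds 100% of Solent, so Rohan controls Solent.
Solent holds 75% of Greywick, so Rohan controls Greywick.
No other company's threshold is met.
Rohan controls 3 companies.

3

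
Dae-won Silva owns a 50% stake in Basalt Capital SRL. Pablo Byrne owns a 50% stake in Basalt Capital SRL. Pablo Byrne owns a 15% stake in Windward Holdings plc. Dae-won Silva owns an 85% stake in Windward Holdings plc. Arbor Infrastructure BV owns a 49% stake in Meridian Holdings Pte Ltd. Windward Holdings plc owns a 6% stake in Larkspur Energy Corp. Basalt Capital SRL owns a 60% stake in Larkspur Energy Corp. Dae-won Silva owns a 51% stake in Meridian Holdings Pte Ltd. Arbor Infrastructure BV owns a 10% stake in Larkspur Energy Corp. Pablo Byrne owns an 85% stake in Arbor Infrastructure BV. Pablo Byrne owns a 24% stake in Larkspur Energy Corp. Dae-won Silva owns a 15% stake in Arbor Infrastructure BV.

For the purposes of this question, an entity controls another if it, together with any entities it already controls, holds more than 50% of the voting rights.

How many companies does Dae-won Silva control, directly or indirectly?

2

Dae-won holds 85% of Windward, so Dae-won controls Windward.
Dae-won holds 51% of Meridian, so Dae-won controls Meridian.
No other company's threshold is met.
Dae-won controls 2 companies.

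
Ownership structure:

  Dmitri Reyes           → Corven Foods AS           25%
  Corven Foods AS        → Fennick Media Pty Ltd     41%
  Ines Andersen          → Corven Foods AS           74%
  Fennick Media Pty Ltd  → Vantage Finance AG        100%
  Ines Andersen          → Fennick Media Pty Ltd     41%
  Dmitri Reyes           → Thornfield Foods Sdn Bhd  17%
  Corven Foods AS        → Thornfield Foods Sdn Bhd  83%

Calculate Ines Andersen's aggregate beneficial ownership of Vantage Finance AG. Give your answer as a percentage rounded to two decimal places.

71.34%

Ines reaches Vantage along 2 paths.
Via Corven → Fennick: 74% × 41% × 100% = 30.34%.
Via Fennick: 41% × 100% = 41%.
Total: 30.34% + 41% = 71.34%.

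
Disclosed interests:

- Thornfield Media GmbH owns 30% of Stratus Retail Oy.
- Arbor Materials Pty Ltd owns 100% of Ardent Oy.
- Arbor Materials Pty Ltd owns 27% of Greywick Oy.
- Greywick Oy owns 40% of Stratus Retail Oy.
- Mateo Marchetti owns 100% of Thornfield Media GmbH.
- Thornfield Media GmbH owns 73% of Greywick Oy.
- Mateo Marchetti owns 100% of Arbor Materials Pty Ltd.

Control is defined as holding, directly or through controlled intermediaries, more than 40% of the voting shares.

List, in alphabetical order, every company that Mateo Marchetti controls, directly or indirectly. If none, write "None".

Mateo holds 100% of Thornfield, so Mateo controls Thornfield.
Mateo holds 100% of Arbor, so Mateo controls Arbor.
Thornfield and Arbor together hold 73% + 27% = 100% of Greywick, so Mateo controls Greywick.
Greywick and Thornfield together hold 40% + 30% = 70% of Stratus, so Mateo controls Stratus.
Arbor holds 100% of Ardent, so Mateo controls Ardent.

Arbor Materials Pty Ltd, Ardent Oy, Greywick Oy, Stratus Retail Oy, Thornfield Media GmbH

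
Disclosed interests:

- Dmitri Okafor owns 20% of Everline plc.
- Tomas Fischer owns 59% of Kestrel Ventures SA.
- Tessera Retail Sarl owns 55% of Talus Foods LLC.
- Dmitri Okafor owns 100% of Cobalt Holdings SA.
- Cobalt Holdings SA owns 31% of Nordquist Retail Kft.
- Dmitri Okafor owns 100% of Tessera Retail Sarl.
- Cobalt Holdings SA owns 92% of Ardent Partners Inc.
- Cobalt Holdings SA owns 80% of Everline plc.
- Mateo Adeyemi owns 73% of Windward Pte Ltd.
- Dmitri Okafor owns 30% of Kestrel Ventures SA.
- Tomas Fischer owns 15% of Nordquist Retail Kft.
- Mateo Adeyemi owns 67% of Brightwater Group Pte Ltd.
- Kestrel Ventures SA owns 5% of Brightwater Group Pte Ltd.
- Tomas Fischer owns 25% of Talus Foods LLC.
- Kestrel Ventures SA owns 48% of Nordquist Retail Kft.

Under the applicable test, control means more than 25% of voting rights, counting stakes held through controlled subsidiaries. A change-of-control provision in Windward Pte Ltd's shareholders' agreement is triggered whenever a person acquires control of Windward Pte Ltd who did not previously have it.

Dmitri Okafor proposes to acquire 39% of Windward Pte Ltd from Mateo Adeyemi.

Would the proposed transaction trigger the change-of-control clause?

The purchase adds only to Dmitri's holdings (Mateo's stake shrinks), so Dmitri is the only person who could newly come to control Windward.
Dmitri holds 100% of Cobalt, so Dmitri controls Cobalt.
Dmitri holds 30% of Kestrel, so Dmitri controls Kestrel.
Dmitri holds 100% of Tessera, so Dmitri controls Tessera.
Kestrel and Cobalt together hold 48% + 31% = 79% of Nordquist, so Dmitri controls Nordquist.
Cobalt and Dmitri together hold 80% + 20% = 100% of Everline, so Dmitri controls Everline.
Cobalt holds 92% of Ardent, so Dmitri controls Ardent.
Tessera holds 55% of Talus, so Dmitri controls Talus.
Neither Dmitri nor any entity Dmitri controls holds any voting interest in Windward.
So before the transaction, Dmitri does not control Windward.
After the purchase, Dmitri holds 39% of Windward directly, and Mateo's stake falls to 34%.
Dmitri holds 39% of Windward, so Dmitri controls Windward.
Dmitri did not control Windward before and does after, so the clause is triggered.

Yes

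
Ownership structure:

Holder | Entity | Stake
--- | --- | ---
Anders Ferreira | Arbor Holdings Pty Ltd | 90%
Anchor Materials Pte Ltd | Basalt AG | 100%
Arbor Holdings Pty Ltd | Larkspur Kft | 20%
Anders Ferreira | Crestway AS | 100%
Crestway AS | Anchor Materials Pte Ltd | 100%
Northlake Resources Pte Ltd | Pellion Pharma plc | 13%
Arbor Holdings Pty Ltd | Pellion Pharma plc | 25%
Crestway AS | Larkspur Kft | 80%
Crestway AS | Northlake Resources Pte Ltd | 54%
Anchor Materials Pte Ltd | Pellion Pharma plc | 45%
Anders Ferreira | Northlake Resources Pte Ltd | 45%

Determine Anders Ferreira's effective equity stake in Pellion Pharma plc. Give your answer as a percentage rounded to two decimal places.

80.37%

Anders reaches Pellion along 4 paths.
Via Arbor: 90% × 25% = 22.5%.
Via Northlake: 45% × 13% = 5.85%.
Via Crestway → Northlake: 100% × 54% × 13% = 7.02%.
Via Crestway → Anchor: 100% × 100% × 45% = 45%.
Total: 22.5% + 5.85% + 7.02% + 45% = 80.37%.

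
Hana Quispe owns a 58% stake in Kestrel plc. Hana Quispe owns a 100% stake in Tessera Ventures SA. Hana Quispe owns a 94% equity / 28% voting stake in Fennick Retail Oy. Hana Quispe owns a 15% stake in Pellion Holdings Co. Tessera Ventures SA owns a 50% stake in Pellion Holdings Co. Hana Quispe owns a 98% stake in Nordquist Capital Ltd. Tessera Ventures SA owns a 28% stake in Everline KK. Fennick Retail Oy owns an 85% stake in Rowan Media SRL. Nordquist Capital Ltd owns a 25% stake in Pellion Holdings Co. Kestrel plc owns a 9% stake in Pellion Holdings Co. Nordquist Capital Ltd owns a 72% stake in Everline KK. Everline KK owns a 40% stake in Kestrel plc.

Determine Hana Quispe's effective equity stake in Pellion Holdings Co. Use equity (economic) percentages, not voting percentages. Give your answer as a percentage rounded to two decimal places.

Hana reaches Pellion along 6 paths.
Via Tessera: 100% × 50% = 50%.
Via Kestrel: 58% × 9% = 5.22%.
Via Tessera → Everline → Kestrel: 100% × 28% × 40% × 9% = 1.008%.
Via Nordquist → Everline → Kestrel: 98% × 72% × 40% × 9% = 2.54016%.
Direct stake: 15% = 15%.
Via Nordquist: 98% × 25% = 24.5%.
Total: 50% + 5.22% + 1.008% + 2.54016% + 15% + 24.5% = 98.26816%.
Rounded: 98.27%.

98.27%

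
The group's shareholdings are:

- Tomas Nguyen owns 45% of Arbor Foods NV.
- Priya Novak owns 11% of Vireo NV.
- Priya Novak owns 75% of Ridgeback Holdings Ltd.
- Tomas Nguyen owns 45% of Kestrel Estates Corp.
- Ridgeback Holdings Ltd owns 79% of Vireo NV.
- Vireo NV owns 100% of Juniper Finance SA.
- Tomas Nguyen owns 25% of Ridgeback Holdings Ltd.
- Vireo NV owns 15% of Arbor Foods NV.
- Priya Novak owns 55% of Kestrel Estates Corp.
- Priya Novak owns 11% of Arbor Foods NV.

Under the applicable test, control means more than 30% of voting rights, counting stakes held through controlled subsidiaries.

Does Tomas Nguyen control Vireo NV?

No

Tomas holds 45% of Kestrel, so Tomas controls Kestrel.
Tomas holds 45% of Arbor, so Tomas controls Arbor.
Neither Tomas nor any entity Tomas controls holds any voting interest in Vireo.
So Tomas does not control Vireo.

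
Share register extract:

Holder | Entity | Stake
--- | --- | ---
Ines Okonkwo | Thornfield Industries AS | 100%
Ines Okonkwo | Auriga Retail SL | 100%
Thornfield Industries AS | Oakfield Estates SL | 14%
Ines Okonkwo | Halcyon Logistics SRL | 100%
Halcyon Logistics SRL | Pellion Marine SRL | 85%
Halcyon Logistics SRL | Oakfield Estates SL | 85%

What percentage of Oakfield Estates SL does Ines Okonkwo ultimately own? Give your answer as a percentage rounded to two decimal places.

Ines reaches Oakfield along 2 paths.
Via Halcyon: 100% × 85% = 85%.
Via Thornfield: 100% × 14% = 14%.
Total: 85% + 14% = 99%.
Rounded: 99.00%.

99.00%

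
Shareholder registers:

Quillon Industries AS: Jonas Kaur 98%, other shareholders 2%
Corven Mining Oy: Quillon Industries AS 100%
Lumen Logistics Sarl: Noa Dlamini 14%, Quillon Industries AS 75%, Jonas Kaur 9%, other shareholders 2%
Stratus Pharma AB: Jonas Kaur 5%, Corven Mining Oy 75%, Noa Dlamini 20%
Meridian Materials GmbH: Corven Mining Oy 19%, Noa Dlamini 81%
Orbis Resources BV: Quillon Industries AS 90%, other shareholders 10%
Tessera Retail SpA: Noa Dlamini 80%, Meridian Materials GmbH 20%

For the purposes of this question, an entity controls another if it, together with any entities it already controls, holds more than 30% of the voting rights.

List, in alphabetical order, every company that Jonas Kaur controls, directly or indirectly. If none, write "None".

Jonas holds 98% of Quillon, so Jonas controls Quillon.
Quillon holds 100% of Corven, so Jonas controls Corven.
Quillon and Jonas together hold 75% + 9% = 84% of Lumen, so Jonas controls Lumen.
Jonas and Corven together hold 5% + 75% = 80% of Stratus, so Jonas controls Stratus.
Quillon holds 90% of Orbis, so Jonas controls Orbis.
No other company's threshold is met.

Corven Mining Oy, Lumen Logistics Sarl, Orbis Resources BV, Quillon Industries AS, Stratus Pharma AB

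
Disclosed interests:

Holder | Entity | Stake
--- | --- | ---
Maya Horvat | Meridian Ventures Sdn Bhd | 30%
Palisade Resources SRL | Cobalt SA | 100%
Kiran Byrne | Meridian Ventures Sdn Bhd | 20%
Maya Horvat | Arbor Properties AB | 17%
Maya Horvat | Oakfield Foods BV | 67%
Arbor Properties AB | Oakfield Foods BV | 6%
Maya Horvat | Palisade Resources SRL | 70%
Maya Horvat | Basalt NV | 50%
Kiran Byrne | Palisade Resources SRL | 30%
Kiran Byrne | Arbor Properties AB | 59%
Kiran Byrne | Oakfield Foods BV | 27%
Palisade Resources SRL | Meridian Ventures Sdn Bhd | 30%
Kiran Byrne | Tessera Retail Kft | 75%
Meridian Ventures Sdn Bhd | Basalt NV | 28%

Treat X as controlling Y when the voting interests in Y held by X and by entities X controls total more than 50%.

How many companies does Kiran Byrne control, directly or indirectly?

Kiran holds 59% of Arbor, so Kiran controls Arbor.
Kiran holds 75% of Tessera, so Kiran controls Tessera.
No other company's threshold is met.
Kiran controls 2 companies.

2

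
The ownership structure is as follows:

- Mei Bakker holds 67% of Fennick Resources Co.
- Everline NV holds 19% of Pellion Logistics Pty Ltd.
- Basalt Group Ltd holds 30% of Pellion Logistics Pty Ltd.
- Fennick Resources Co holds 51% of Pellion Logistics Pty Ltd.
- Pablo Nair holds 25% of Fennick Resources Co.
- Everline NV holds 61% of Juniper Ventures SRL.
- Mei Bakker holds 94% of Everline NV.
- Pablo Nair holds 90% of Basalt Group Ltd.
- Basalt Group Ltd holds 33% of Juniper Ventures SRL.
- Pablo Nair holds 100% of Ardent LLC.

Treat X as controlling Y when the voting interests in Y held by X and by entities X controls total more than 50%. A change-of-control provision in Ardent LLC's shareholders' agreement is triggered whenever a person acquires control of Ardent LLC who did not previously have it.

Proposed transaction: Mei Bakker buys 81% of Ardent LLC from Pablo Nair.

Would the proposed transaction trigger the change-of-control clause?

The purchase adds only to Mei's holdings (Pablo's stake shrinks), so Mei is the only person who could newly come to control Ardent.
Mei holds 67% of Fennick, so Mei controls Fennick.
Mei holds 94% of Everline, so Mei controls Everline.
Fennick and Everline together hold 51% + 19% = 70% of Pellion, so Mei controls Pellion.
Everline holds 61% of Juniper, so Mei controls Juniper.
Neither Mei nor any entity Mei controls holds any voting interest in Ardent.
So before the transaction, Mei does not control Ardent.
After the purchase, Mei holds 81% of Ardent directly, and Pablo's stake falls to 19%.
Mei holds 81% of Ardent, so Mei controls Ardent.
Mei did not control Ardent before and does after, so the clause is triggered.

Yes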